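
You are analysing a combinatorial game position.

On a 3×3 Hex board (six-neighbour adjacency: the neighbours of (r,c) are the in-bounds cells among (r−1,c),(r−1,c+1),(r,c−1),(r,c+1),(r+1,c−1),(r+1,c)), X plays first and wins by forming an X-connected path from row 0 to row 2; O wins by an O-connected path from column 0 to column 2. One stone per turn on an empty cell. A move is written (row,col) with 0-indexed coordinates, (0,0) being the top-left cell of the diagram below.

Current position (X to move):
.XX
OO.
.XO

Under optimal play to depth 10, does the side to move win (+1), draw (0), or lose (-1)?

p1 X@[.XX/OO./.XO]: (0,0)[XXX/OO./.XO]-1 (1,2)[.XX/OOX/.XO]+1* (2,0)[.XX/OO./XXO]-1
p2 O@[.XX/OOX/.XO] terminal -1; root [.XX/OO./.XO] d10

value(.XX/OO./.XO, X) = +1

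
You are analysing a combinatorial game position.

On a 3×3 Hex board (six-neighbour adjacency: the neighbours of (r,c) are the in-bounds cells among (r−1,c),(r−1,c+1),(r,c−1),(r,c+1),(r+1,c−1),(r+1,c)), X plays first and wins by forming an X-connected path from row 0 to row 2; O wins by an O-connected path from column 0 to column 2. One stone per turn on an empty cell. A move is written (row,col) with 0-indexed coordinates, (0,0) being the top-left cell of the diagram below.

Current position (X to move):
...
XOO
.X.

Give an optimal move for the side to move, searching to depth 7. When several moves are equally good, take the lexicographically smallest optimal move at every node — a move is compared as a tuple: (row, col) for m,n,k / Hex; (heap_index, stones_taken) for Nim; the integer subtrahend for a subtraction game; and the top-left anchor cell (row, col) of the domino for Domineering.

X's best at [.../XOO/.X.]: (2,0)

ply 1, X at .../XOO/.X. | (0,0)=-1→X../XOO/.X.; (0,1)=-1→.X./XOO/.X.; (0,2)=-1→..X/XOO/.X.; (2,0)=+1→.../XOO/XX.*; (2,2)=-1→.../XOO/.XX
ply 2, O at .../XOO/XX. | (0,0)=-1→O../XOO/XX.*; (0,1)=-1→.O./XOO/XX.; (0,2)=-1→..O/XOO/XX.; (2,2)=-1→.../XOO/XXO
ply 3, X at O../XOO/XX. | (0,1)=+1→OX./XOO/XX.*; (0,2)=-1→O.X/XOO/XX.; (2,2)=-1→O../XOO/XXX
ply 4: OX./XOO/XX. is terminal -1 (O); from .../XOO/.X. depth 7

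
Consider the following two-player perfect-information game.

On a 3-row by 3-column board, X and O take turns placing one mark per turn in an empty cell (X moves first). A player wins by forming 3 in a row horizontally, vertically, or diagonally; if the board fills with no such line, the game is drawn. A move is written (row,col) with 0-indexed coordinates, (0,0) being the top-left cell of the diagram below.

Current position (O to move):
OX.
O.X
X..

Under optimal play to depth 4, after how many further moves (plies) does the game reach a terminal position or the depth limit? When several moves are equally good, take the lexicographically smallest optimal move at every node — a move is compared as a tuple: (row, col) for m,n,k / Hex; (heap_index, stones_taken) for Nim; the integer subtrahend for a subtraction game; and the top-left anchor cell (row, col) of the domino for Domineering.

[OX./O.X/X..] O move#1: (0,2):-1/OXO/O.X/X..*, (1,1):-1/OX./OOX/X.., (2,1):-1/OX./O.X/XO., (2,2):-1/OX./O.X/X.O
[OXO/O.X/X..] X move#2: (1,1):+0/OXO/OXX/X.., (2,1):+1/OXO/O.X/XX.*, (2,2):+0/OXO/O.X/X.X
[OXO/O.X/XX.] O move#3: (1,1):-1/OXO/OOX/XX.*, (2,2):-1/OXO/O.X/XXO
[OXO/OOX/XX.] X move#4: (2,2):+1/OXO/OOX/XXX*
[OXO/OOX/XXX] end (terminal -1, O#5); searched OX./O.X/X.. to 4

PV length from [OX./O.X/X..]: 4 plies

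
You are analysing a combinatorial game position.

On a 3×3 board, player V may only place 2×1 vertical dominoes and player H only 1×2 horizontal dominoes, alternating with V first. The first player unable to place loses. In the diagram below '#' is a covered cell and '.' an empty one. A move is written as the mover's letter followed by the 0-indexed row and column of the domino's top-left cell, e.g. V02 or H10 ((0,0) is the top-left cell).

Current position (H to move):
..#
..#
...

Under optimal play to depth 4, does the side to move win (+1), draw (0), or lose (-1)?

value(..#/..#/..., H) = +1

ply 1, H at ..#/..#/... | H00=-1→###/..#/...; H10=+1→..#/###/...*; H20=-1→..#/..#/##.; H21=-1→..#/..#/.##
ply 2: ..#/###/... is terminal -1 (V); from ..#/..#/... depth 4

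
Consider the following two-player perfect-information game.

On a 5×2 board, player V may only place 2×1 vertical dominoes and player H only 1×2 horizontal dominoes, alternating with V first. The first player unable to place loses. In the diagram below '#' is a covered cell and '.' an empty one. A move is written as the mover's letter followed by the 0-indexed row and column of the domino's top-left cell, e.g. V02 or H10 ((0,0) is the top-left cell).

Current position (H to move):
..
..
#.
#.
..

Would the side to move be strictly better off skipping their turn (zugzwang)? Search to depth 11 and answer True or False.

ply 1, H at ../../#./#./.. | H00=+1→##/../#./#./..*; H10=+1→../##/#./#./..; H40=-1→../../#./#./##
ply 2, V at ##/../#./#./.. | V11=-1→##/.#/##/#./..*; V21=-1→##/../##/##/..; V31=-1→##/../#./##/.#
ply 3, H at ##/.#/##/#./.. | H40=+1→##/.#/##/#./##*
ply 4: ##/.#/##/#./## is terminal -1 (V); from ../../#./#./.. depth 11
pass branch (V moves first from the same position):
  | ply 1, V at ../../#./#./.. | V00=+1→#./#./#./#./..*; V01=+1→.#/.#/#./#./..; V11=+1→../.#/##/#./..; V21=-1→../../##/##/..; V31=-1→../../#./##/.#
  | ply 2, H at #./#./#./#./.. | H40=-1→#./#./#./#./##*
  | ply 3, V at #./#./#./#./## | V01=+1→##/##/#./#./##*; V11=+1→#./##/##/#./##; V21=+1→#./#./##/##/##
  | ply 4: ##/##/#./#./## is terminal -1 (H); from ../../#./#./.. depth 11
H moving scores +1; H passing scores -1

zugzwang(../../#./#./.., H) = False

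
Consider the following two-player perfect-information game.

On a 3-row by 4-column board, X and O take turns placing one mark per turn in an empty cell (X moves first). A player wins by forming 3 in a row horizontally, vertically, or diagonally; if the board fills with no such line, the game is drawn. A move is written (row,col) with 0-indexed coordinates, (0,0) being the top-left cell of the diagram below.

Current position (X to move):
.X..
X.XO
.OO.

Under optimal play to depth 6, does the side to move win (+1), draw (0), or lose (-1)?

[.X../X.XO/.OO.] X move#1: (0,0):-1/XX../X.XO/.OO., (0,2):-1/.XX./X.XO/.OO., (0,3):-1/.X.X/X.XO/.OO., (1,1):+1/.X../XXXO/.OO.*, (2,0):-1/.X../X.XO/XOO., (2,3):+1/.X../X.XO/.OOX
[.X../XXXO/.OO.] end (terminal -1, O#2); searched .X../X.XO/.OO. to 6

value(.X../X.XO/.OO., X) = +1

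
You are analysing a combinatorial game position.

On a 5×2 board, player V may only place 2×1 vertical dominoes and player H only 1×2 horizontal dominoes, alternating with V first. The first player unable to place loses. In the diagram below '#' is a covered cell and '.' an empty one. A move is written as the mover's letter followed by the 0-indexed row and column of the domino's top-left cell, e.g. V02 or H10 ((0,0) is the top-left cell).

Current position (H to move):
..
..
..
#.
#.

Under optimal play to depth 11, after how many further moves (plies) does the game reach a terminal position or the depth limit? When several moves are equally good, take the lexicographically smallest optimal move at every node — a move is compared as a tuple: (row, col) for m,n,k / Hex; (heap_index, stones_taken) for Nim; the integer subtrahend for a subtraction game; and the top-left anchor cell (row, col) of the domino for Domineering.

ply 1, H at ../../../#./#. | H00=-1→##/../../#./#.; H10=+1→../##/../#./#.*; H20=-1→../../##/#./#.
ply 2, V at ../##/../#./#. | V21=-1→../##/.#/##/#.*; V31=-1→../##/../##/##
ply 3, H at ../##/.#/##/#. | H00=+1→##/##/.#/##/#.*
ply 4: ##/##/.#/##/#. is terminal -1 (V); from ../../../#./#. depth 11

PV length from [../../../#./#.]: 3 plies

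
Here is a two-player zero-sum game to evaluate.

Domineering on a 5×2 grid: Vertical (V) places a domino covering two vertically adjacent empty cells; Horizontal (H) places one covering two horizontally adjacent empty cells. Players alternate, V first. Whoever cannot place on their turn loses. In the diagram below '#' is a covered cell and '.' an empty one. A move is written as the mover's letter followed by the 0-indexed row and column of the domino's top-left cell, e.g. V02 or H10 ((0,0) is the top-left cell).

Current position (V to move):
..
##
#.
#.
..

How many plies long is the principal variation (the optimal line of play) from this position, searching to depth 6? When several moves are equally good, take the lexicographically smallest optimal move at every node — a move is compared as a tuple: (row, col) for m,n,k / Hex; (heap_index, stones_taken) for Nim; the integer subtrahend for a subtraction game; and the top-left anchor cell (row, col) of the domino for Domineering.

PV length from [../##/#./#./..]: 2 plies

p1 V@[../##/#./#./..]: V21[../##/##/##/..]-1* V31[../##/#./##/.#]-1
p2 H@[../##/##/##/..]: H00[##/##/##/##/..]+1* H40[../##/##/##/##]+1
p3 V@[##/##/##/##/..] terminal -1; root [../##/#./#./..] d6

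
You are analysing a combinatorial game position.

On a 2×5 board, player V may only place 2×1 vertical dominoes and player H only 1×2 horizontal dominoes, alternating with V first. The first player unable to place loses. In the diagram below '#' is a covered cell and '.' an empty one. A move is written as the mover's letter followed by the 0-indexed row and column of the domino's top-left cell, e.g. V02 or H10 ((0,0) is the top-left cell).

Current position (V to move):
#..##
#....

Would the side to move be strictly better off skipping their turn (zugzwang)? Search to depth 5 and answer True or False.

zugzwang(#..##/#...., V) = False

[#..##/#....] V move#1: V01:-1/##.##/##..., V02:+1/#.###/#.#..*
[#.###/#.#..] H move#2: H13:-1/#.###/#.###*
[#.###/#.###] V move#3: V01:+1/#####/#####*
[#####/#####] end (terminal -1, H#4); searched #..##/#.... to 5
if V skipped the turn, H would face:
~ [#..##/#....] H move#1: H01:+1/#####/#....*, H11:+1/#..##/###.., H12:-1/#..##/#.##., H13:-1/#..##/#..##
~ [#####/#....] end (terminal -1, V#2); searched #..##/#.... to 5
compare (V): move=+1 vs pass=-1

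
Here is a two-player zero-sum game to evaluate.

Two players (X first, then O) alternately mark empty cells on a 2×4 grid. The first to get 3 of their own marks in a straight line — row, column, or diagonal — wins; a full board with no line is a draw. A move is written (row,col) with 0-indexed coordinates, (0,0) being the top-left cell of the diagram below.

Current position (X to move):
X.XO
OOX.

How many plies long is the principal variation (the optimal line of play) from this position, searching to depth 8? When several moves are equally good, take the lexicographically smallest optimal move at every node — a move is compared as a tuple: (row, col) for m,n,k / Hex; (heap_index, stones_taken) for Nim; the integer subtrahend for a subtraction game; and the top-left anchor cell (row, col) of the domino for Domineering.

PV length from [X.XO/OOX.]: 1 ply

ply 1, X at X.XO/OOX. | (0,1)=+1→XXXO/OOX.*; (1,3)=+0→X.XO/OOXX
ply 2: XXXO/OOX. is terminal -1 (O); from X.XO/OOX. depth 8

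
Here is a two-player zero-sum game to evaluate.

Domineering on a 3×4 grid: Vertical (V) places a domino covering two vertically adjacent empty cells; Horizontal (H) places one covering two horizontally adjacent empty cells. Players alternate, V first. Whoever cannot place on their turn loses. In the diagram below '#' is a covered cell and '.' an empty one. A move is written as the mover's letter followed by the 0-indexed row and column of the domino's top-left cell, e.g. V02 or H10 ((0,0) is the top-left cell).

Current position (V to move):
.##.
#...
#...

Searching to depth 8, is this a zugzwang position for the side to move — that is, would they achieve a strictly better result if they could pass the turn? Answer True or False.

zugzwang(.##./#.../#..., V) = False

ply 1, V at .##./#.../#... | V03=-1→.###/#..#/#...; V11=-1→.##./##../##..; V12=+1→.##./#.#./#.#.*; V13=-1→.##./#..#/#..#
ply 2: .##./#.#./#.#. is terminal -1 (H); from .##./#.../#... depth 8
if V skipped the turn, H would face:
~ ply 1, H at .##./#.../#... | H11=+1→.##./###./#...*; H12=+1→.##./#.##/#...; H21=+1→.##./#.../###.; H22=+1→.##./#.../#.##
~ ply 2, V at .##./###./#... | V03=-1→.###/####/#...*; V13=-1→.##./####/#..#
~ ply 3, H at .###/####/#... | H21=+1→.###/####/###.*; H22=+1→.###/####/#.##
~ ply 4: .###/####/###. is terminal -1 (V); from .##./#.../#... depth 8
compare (V): move=+1 vs pass=-1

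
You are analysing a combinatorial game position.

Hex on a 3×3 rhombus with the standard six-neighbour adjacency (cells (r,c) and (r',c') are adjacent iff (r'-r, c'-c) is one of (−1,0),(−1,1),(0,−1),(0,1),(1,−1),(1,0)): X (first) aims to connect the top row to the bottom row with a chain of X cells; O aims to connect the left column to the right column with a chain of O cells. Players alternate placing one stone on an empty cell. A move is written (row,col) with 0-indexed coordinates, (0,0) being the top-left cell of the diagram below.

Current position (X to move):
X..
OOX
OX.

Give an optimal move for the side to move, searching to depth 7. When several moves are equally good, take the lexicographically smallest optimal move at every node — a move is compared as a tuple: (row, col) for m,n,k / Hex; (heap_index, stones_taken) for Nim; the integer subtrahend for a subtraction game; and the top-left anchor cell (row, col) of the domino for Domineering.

[X../OOX/OX.] X move#1: (0,1):-1/XX./OOX/OX., (0,2):+1/X.X/OOX/OX.*, (2,2):-1/X../OOX/OXX
[X.X/OOX/OX.] end (terminal -1, O#2); searched X../OOX/OX. to 7

X's best at [X../OOX/OX.]: (0,2)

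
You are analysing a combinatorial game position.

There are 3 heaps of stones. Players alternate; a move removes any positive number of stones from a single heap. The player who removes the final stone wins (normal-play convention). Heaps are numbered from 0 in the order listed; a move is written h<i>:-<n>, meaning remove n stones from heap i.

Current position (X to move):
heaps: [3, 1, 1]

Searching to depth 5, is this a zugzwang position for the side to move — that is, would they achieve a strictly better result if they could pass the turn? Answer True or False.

ply 1, X at (3,1,1) | h0:-1=-1→(2,1,1); h0:-2=-1→(1,1,1); h0:-3=+1→(0,1,1)*; h1:-1=-1→(3,0,1); h2:-1=-1→(3,1,0)
ply 2, O at (0,1,1) | h1:-1=-1→(0,0,1)*; h2:-1=-1→(0,1,0)
ply 3, X at (0,0,1) | h2:-1=+1→(0,0,0)*
ply 4: (0,0,0) is terminal -1 (O); from (3,1,1) depth 5
suppose X passes — search the same position with O to move:
pass> ply 1, O at (3,1,1) | h0:-1=-1→(2,1,1); h0:-2=-1→(1,1,1); h0:-3=+1→(0,1,1)*; h1:-1=-1→(3,0,1); h2:-1=-1→(3,1,0)
pass> ply 2, X at (0,1,1) | h1:-1=-1→(0,0,1)*; h2:-1=-1→(0,1,0)
pass> ply 3, O at (0,0,1) | h2:-1=+1→(0,0,0)*
pass> ply 4: (0,0,0) is terminal -1 (X); from (3,1,1) depth 5
for X: play +1, pass -1

zugzwang((3,1,1), X) = False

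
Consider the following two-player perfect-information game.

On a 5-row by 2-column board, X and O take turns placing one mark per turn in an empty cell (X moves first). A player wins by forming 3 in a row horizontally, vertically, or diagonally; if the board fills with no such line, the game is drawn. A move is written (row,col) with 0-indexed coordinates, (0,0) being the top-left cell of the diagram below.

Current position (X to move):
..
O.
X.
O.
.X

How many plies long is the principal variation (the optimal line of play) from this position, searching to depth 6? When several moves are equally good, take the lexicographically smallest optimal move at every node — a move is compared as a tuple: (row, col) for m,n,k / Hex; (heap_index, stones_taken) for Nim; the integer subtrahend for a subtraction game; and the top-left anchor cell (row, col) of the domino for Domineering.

ply 1, X at ../O./X./O./.X | (0,0)=+0→X./O./X./O./.X*; (0,1)=+0→.X/O./X./O./.X; (1,1)=+0→../OX/X./O./.X; (2,1)=+0→../O./XX/O./.X; (3,1)=+0→../O./X./OX/.X; (4,0)=+0→../O./X./O./XX
ply 2, O at X./O./X./O./.X | (0,1)=+0→XO/O./X./O./.X*; (1,1)=+0→X./OO/X./O./.X; (2,1)=+0→X./O./XO/O./.X; (3,1)=+0→X./O./X./OO/.X; (4,0)=+0→X./O./X./O./OX
ply 3, X at XO/O./X./O./.X | (1,1)=+0→XO/OX/X./O./.X*; (2,1)=+0→XO/O./XX/O./.X; (3,1)=+0→XO/O./X./OX/.X; (4,0)=+0→XO/O./X./O./XX
ply 4, O at XO/OX/X./O./.X | (2,1)=+0→XO/OX/XO/O./.X*; (3,1)=+0→XO/OX/X./OO/.X; (4,0)=+0→XO/OX/X./O./OX
ply 5, X at XO/OX/XO/O./.X | (3,1)=+0→XO/OX/XO/OX/.X*; (4,0)=+0→XO/OX/XO/O./XX
ply 6, O at XO/OX/XO/OX/.X | (4,0)=+0→XO/OX/XO/OX/OX*
ply 7: XO/OX/XO/OX/OX is terminal +0 (X); from ../O./X./O./.X depth 6

PV length from [../O./X./O./.X]: 6 plies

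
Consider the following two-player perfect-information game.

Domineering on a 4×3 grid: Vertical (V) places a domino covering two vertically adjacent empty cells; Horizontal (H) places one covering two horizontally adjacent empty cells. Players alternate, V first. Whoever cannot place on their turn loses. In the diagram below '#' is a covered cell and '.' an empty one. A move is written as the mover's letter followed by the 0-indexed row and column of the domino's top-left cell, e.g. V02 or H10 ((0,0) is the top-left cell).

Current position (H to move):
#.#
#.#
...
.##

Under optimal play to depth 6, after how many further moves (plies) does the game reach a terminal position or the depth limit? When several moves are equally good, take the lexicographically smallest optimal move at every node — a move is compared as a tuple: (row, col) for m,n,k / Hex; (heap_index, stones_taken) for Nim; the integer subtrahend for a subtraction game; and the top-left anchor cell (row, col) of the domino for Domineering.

PV length from [#.#/#.#/.../.##]: 2 plies

ply 1, H at #.#/#.#/.../.## | H20=-1→#.#/#.#/##./.##*; H21=-1→#.#/#.#/.##/.##
ply 2, V at #.#/#.#/##./.## | V01=+1→###/###/##./.##*
ply 3: ###/###/##./.## is terminal -1 (H); from #.#/#.#/.../.## depth 6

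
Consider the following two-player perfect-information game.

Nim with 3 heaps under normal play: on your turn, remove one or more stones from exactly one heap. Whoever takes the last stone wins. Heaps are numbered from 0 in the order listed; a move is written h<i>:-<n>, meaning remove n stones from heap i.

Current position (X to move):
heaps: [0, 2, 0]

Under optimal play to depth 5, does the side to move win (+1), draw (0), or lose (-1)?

value((0,2,0), X) = +1

p1 X@[(0,2,0)]: h1:-1[(0,1,0)]-1 h1:-2[(0,0,0)]+1*
p2 O@[(0,0,0)] terminal -1; root [(0,2,0)] d5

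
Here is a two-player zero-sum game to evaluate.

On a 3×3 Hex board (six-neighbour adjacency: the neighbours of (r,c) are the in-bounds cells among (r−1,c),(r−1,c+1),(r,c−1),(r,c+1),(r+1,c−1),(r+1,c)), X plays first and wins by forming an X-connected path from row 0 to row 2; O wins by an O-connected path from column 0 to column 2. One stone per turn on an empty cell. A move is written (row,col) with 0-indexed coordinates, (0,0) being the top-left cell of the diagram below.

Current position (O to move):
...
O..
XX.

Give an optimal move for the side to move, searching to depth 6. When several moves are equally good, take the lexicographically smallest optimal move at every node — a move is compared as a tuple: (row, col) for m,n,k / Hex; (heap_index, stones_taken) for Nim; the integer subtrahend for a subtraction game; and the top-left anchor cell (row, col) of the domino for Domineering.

p1 O@[.../O../XX.]: (0,0)[O../O../XX.]-1 (0,1)[.O./O../XX.]-1 (0,2)[..O/O../XX.]+1* (1,1)[.../OO./XX.]+1 (1,2)[.../O.O/XX.]-1 (2,2)[.../O../XXO]-1
p2 X@[..O/O../XX.]: (0,0)[X.O/O../XX.]-1* (0,1)[.XO/O../XX.]-1 (1,1)[..O/OX./XX.]-1 (1,2)[..O/O.X/XX.]-1 (2,2)[..O/O../XXX]-1
p3 O@[X.O/O../XX.]: (0,1)[XOO/O../XX.]+1* (1,1)[X.O/OO./XX.]+1 (1,2)[X.O/O.O/XX.]+1 (2,2)[X.O/O../XXO]+1
p4 X@[XOO/O../XX.] terminal -1; root [.../O../XX.] d6

O's best at [.../O../XX.]: (0,2)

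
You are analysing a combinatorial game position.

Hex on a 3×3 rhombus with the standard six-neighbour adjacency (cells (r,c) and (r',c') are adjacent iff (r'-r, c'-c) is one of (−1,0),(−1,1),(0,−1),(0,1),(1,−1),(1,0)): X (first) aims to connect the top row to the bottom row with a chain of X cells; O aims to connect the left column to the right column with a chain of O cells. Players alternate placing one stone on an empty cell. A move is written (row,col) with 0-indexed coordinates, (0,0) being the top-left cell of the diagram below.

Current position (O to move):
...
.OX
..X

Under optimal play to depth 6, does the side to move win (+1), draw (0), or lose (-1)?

[.../.OX/..X] O move#1: (0,0):-1/O../.OX/..X, (0,1):-1/.O./.OX/..X, (0,2):+1/..O/.OX/..X*, (1,0):-1/.../OOX/..X, (2,0):-1/.../.OX/O.X, (2,1):-1/.../.OX/.OX
[..O/.OX/..X] X move#2: (0,0):-1/X.O/.OX/..X*, (0,1):-1/.XO/.OX/..X, (1,0):-1/..O/XOX/..X, (2,0):-1/..O/.OX/X.X, (2,1):-1/..O/.OX/.XX
[X.O/.OX/..X] O move#3: (0,1):+1/XOO/.OX/..X*, (1,0):+1/X.O/OOX/..X, (2,0):+1/X.O/.OX/O.X, (2,1):+1/X.O/.OX/.OX
[XOO/.OX/..X] X move#4: (1,0):-1/XOO/XOX/..X*, (2,0):-1/XOO/.OX/X.X, (2,1):-1/XOO/.OX/.XX
[XOO/XOX/..X] O move#5: (2,0):+1/XOO/XOX/O.X*, (2,1):-1/XOO/XOX/.OX
[XOO/XOX/O.X] end (terminal -1, X#6); searched .../.OX/..X to 6

value(.../.OX/..X, O) = +1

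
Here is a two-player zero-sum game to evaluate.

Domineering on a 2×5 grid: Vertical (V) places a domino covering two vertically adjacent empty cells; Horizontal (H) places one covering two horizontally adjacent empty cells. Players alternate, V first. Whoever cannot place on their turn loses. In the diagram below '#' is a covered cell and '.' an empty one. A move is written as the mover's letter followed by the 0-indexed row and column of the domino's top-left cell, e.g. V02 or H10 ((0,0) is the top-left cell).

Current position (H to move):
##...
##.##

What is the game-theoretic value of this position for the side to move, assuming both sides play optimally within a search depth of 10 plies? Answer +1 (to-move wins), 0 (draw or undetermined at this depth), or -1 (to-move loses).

p1 H@[##.../##.##]: H02[####./##.##]+1* H03[##.##/##.##]-1
p2 V@[####./##.##] terminal -1; root [##.../##.##] d10

value(##.../##.##, H) = +1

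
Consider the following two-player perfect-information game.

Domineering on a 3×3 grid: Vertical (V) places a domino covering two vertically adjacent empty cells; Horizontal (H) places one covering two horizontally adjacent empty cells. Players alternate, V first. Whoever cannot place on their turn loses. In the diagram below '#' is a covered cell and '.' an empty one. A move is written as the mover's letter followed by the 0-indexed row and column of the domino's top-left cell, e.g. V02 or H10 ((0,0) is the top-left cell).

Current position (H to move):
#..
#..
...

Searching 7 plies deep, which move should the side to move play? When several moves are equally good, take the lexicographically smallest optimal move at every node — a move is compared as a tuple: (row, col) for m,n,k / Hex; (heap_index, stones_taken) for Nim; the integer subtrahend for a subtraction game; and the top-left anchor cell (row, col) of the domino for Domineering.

H's best at [#../#../...]: H11

[#../#../...] H move#1: H01:-1/###/#../..., H11:+1/#../###/...*, H20:-1/#../#../##., H21:-1/#../#../.##
[#../###/...] end (terminal -1, V#2); searched #../#../... to 7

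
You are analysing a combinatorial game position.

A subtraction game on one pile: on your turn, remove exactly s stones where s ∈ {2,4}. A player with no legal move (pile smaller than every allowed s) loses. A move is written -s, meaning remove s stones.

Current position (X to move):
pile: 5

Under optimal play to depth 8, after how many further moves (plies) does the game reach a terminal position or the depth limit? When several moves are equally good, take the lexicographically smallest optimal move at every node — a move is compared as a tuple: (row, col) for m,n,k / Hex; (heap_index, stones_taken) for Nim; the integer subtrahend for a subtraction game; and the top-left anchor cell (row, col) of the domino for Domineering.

ply 1, X at 5 | -2=-1→3; -4=+1→1*
ply 2: 1 is terminal -1 (O); from 5 depth 8

PV length from [5]: 1 ply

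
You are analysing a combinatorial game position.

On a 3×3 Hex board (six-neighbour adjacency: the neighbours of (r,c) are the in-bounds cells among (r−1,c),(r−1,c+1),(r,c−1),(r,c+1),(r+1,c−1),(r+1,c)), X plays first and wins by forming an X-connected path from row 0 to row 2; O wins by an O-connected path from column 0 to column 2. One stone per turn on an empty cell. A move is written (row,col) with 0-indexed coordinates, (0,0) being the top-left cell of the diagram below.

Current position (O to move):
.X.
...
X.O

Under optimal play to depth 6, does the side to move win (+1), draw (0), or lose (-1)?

value(.X./.../X.O, O) = -1

ply 1, O at .X./.../X.O | (0,0)=-1→OX./.../X.O*; (0,2)=-1→.XO/.../X.O; (1,0)=-1→.X./O../X.O; (1,1)=-1→.X./.O./X.O; (1,2)=-1→.X./..O/X.O; (2,1)=-1→.X./.../XOO
ply 2, X at OX./.../X.O | (0,2)=+1→OXX/.../X.O*; (1,0)=+1→OX./X../X.O; (1,1)=+1→OX./.X./X.O; (1,2)=+1→OX./..X/X.O; (2,1)=+1→OX./.../XXO
ply 3, O at OXX/.../X.O | (1,0)=-1→OXX/O../X.O*; (1,1)=-1→OXX/.O./X.O; (1,2)=-1→OXX/..O/X.O; (2,1)=-1→OXX/.../XOO
ply 4, X at OXX/O../X.O | (1,1)=+1→OXX/OX./X.O*; (1,2)=+1→OXX/O.X/X.O; (2,1)=+1→OXX/O../XXO
ply 5: OXX/OX./X.O is terminal -1 (O); from .X./.../X.O depth 6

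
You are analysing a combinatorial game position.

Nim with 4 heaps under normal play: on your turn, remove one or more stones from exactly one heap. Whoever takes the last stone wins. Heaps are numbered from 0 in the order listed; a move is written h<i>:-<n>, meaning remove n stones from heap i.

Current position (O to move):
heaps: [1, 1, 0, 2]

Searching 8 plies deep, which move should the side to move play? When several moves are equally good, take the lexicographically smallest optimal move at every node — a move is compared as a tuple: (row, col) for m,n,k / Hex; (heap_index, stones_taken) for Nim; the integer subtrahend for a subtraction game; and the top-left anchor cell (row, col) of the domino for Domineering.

O's best at [(1,1,0,2)]: h3:-2

[(1,1,0,2)] O move#1: h0:-1:-1/(0,1,0,2), h1:-1:-1/(1,0,0,2), h3:-1:-1/(1,1,0,1), h3:-2:+1/(1,1,0,0)*
[(1,1,0,0)] X move#2: h0:-1:-1/(0,1,0,0)*, h1:-1:-1/(1,0,0,0)
[(0,1,0,0)] O move#3: h1:-1:+1/(0,0,0,0)*
[(0,0,0,0)] end (terminal -1, X#4); searched (1,1,0,2) to 8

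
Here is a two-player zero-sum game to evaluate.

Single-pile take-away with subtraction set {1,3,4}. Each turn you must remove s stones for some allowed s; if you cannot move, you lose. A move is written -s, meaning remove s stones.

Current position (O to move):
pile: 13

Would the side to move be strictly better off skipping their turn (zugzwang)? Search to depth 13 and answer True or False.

[13] O move#1: -1:-1/12, -3:-1/10, -4:+1/9*
[9] X move#2: -1:-1/8*, -3:-1/6, -4:-1/5
[8] O move#3: -1:+1/7*, -3:-1/5, -4:-1/4
[7] X move#4: -1:-1/6*, -3:-1/4, -4:-1/3
[6] O move#5: -1:-1/5, -3:-1/3, -4:+1/2*
[2] X move#6: -1:-1/1*
[1] O move#7: -1:+1/0*
[0] end (terminal -1, X#8); searched 13 to 13
pass branch (X moves first from the same position):
  | [13] X move#1: -1:-1/12, -3:-1/10, -4:+1/9*
  | [9] O move#2: -1:-1/8*, -3:-1/6, -4:-1/5
  | [8] X move#3: -1:+1/7*, -3:-1/5, -4:-1/4
  | [7] O move#4: -1:-1/6*, -3:-1/4, -4:-1/3
  | [6] X move#5: -1:-1/5, -3:-1/3, -4:+1/2*
  | [2] O move#6: -1:-1/1*
  | [1] X move#7: -1:+1/0*
  | [0] end (terminal -1, O#8); searched 13 to 13
O moving scores +1; O passing scores -1

zugzwang(13, O) = False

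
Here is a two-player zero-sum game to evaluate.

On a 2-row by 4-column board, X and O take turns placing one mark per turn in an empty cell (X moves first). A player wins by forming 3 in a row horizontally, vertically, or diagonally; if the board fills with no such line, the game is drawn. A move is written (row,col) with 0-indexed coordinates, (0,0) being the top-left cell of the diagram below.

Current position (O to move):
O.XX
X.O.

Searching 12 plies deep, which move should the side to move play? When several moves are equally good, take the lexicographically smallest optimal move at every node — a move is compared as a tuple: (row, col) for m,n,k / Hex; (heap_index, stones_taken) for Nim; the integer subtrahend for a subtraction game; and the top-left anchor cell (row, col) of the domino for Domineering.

ply 1, O at O.XX/X.O. | (0,1)=+0→OOXX/X.O.*; (1,1)=-1→O.XX/XOO.; (1,3)=-1→O.XX/X.OO
ply 2, X at OOXX/X.O. | (1,1)=+0→OOXX/XXO.*; (1,3)=+0→OOXX/X.OX
ply 3, O at OOXX/XXO. | (1,3)=+0→OOXX/XXOO*
ply 4: OOXX/XXOO is terminal +0 (X); from O.XX/X.O. depth 12

O's best at [O.XX/X.O.]: (0,1)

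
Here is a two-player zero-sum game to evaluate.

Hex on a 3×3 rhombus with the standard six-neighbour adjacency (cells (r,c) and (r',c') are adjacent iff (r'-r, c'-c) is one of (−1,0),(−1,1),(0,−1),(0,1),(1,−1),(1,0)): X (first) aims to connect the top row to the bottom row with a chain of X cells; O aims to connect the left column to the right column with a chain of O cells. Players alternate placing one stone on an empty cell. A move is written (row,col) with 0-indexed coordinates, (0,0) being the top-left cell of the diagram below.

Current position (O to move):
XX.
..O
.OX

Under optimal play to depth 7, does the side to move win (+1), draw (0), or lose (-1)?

value(XX./..O/.OX, O) = +1

p1 O@[XX./..O/.OX]: (0,2)[XXO/..O/.OX]-1 (1,0)[XX./O.O/.OX]+1* (1,1)[XX./.OO/.OX]+1 (2,0)[XX./..O/OOX]+1
p2 X@[XX./O.O/.OX]: (0,2)[XXX/O.O/.OX]-1* (1,1)[XX./OXO/.OX]-1 (2,0)[XX./O.O/XOX]-1
p3 O@[XXX/O.O/.OX]: (1,1)[XXX/OOO/.OX]+1* (2,0)[XXX/O.O/OOX]+1
p4 X@[XXX/OOO/.OX] terminal -1; root [XX./..O/.OX] d7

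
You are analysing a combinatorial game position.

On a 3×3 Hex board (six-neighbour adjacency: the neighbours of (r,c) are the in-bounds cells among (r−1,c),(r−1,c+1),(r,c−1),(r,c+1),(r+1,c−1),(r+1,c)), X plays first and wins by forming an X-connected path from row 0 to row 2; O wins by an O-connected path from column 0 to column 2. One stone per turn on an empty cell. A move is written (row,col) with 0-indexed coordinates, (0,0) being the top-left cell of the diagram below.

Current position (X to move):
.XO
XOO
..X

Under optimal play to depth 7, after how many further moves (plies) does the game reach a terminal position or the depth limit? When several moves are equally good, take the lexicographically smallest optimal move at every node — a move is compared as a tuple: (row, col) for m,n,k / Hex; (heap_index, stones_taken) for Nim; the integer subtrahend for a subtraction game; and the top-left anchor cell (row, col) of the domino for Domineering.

[.XO/XOO/..X] X move#1: (0,0):-1/XXO/XOO/..X, (2,0):+1/.XO/XOO/X.X*, (2,1):-1/.XO/XOO/.XX
[.XO/XOO/X.X] end (terminal -1, O#2); searched .XO/XOO/..X to 7

PV length from [.XO/XOO/..X]: 1 ply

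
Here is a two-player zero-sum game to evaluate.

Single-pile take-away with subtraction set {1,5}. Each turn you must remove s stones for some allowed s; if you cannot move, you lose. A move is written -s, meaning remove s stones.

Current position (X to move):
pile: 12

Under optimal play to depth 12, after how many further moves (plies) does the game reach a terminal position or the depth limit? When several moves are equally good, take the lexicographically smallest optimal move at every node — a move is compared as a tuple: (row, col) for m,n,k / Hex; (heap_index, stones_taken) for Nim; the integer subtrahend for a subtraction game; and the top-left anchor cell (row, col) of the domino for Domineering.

PV length from [12]: 12 plies

[12] X move#1: -1:-1/11*, -5:-1/7
[11] O move#2: -1:+1/10*, -5:+1/6
[10] X move#3: -1:-1/9*, -5:-1/5
[9] O move#4: -1:+1/8*, -5:+1/4
[8] X move#5: -1:-1/7*, -5:-1/3
[7] O move#6: -1:+1/6*, -5:+1/2
[6] X move#7: -1:-1/5*, -5:-1/1
[5] O move#8: -1:+1/4*, -5:+1/0
[4] X move#9: -1:-1/3*
[3] O move#10: -1:+1/2*
[2] X move#11: -1:-1/1*
[1] O move#12: -1:+1/0*
[0] end (terminal -1, X#13); searched 12 to 12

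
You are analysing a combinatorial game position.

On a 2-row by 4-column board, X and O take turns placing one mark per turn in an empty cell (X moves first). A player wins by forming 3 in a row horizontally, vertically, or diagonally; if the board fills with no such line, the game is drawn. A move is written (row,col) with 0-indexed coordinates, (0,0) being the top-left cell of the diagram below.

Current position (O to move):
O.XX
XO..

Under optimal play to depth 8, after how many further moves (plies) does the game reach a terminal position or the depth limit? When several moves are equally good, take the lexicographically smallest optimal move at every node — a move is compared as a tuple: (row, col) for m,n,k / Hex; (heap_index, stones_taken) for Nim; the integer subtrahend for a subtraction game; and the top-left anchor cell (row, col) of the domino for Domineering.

PV length from [O.XX/XO..]: 3 plies

[O.XX/XO..] O move#1: (0,1):+0/OOXX/XO..*, (1,2):-1/O.XX/XOO., (1,3):-1/O.XX/XO.O
[OOXX/XO..] X move#2: (1,2):+0/OOXX/XOX.*, (1,3):+0/OOXX/XO.X
[OOXX/XOX.] O move#3: (1,3):+0/OOXX/XOXO*
[OOXX/XOXO] end (terminal +0, X#4); searched O.XX/XO.. to 8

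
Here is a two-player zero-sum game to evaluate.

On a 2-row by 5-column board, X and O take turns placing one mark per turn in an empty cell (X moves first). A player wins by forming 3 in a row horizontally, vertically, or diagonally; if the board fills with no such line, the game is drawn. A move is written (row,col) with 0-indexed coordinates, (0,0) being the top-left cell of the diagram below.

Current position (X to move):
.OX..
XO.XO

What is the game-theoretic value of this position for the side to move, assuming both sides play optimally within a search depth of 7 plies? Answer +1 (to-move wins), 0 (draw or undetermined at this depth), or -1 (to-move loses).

value(.OX../XO.XO, X) = 0

[.OX../XO.XO] X move#1: (0,0):+0/XOX../XO.XO*, (0,3):+0/.OXX./XO.XO, (0,4):+0/.OX.X/XO.XO, (1,2):+0/.OX../XOXXO
[XOX../XO.XO] O move#2: (0,3):+0/XOXO./XO.XO*, (0,4):+0/XOX.O/XO.XO, (1,2):+0/XOX../XOOXO
[XOXO./XO.XO] X move#3: (0,4):+0/XOXOX/XO.XO*, (1,2):+0/XOXO./XOXXO
[XOXOX/XO.XO] O move#4: (1,2):+0/XOXOX/XOOXO*
[XOXOX/XOOXO] end (terminal +0, X#5); searched .OX../XO.XO to 7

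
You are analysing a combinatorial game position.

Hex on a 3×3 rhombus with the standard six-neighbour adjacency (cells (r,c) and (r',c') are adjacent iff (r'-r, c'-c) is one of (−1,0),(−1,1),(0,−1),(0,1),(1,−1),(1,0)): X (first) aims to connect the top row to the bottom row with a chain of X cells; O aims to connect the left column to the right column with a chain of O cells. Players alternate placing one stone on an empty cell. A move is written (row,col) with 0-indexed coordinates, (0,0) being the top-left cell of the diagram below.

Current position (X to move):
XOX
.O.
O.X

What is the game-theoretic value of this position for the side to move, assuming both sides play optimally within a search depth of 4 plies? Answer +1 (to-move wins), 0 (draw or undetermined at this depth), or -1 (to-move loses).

value(XOX/.O./O.X, X) = +1

[XOX/.O./O.X] X move#1: (1,0):-1/XOX/XO./O.X, (1,2):+1/XOX/.OX/O.X*, (2,1):-1/XOX/.O./OXX
[XOX/.OX/O.X] end (terminal -1, O#2); searched XOX/.O./O.X to 4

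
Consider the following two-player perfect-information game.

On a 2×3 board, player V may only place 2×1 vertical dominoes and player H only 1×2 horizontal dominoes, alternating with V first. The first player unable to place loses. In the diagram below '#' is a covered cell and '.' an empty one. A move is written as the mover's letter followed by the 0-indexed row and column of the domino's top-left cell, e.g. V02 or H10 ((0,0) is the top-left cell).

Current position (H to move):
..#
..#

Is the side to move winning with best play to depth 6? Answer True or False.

ply 1, H at ..#/..# | H00=+1→###/..#*; H10=+1→..#/###
ply 2: ###/..# is terminal -1 (V); from ..#/..# depth 6

H winning at [..#/..#]: True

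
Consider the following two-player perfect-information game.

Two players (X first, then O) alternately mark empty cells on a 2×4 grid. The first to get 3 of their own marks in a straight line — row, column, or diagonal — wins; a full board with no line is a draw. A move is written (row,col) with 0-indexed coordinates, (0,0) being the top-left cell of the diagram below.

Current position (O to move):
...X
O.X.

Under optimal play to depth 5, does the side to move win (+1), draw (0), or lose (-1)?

p1 O@[...X/O.X.]: (0,0)[O..X/O.X.]+0* (0,1)[.O.X/O.X.]+0 (0,2)[..OX/O.X.]+0 (1,1)[...X/OOX.]+0 (1,3)[...X/O.XO]+0
p2 X@[O..X/O.X.]: (0,1)[OX.X/O.X.]+0* (0,2)[O.XX/O.X.]+0 (1,1)[O..X/OXX.]+0 (1,3)[O..X/O.XX]+0
p3 O@[OX.X/O.X.]: (0,2)[OXOX/O.X.]+0* (1,1)[OX.X/OOX.]-1 (1,3)[OX.X/O.XO]-1
p4 X@[OXOX/O.X.]: (1,1)[OXOX/OXX.]+0* (1,3)[OXOX/O.XX]+0
p5 O@[OXOX/OXX.]: (1,3)[OXOX/OXXO]+0*
p6 X@[OXOX/OXXO] terminal +0; root [...X/O.X.] d5

value(...X/O.X., O) = 0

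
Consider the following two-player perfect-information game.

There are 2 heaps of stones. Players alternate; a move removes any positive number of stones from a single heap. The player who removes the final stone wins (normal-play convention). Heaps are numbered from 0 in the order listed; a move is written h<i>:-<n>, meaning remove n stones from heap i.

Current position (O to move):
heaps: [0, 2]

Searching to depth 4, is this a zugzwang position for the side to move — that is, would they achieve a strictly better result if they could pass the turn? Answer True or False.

ply 1, O at (0,2) | h1:-1=-1→(0,1); h1:-2=+1→(0,0)*
ply 2: (0,0) is terminal -1 (X); from (0,2) depth 4
suppose O passes — search the same position with X to move:
pass> ply 1, X at (0,2) | h1:-1=-1→(0,1); h1:-2=+1→(0,0)*
pass> ply 2: (0,0) is terminal -1 (O); from (0,2) depth 4
for O: play +1, pass -1

zugzwang((0,2), O) = False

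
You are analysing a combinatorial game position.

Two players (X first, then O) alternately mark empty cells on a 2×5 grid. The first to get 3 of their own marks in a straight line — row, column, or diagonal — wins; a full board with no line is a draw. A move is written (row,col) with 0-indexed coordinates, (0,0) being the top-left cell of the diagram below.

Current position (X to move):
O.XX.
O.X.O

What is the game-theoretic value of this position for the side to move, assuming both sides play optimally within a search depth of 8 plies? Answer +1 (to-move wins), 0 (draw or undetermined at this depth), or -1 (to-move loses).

p1 X@[O.XX./O.X.O]: (0,1)[OXXX./O.X.O]+1* (0,4)[O.XXX/O.X.O]+1 (1,1)[O.XX./OXX.O]+1 (1,3)[O.XX./O.XXO]+1
p2 O@[OXXX./O.X.O] terminal -1; root [O.XX./O.X.O] d8

value(O.XX./O.X.O, X) = +1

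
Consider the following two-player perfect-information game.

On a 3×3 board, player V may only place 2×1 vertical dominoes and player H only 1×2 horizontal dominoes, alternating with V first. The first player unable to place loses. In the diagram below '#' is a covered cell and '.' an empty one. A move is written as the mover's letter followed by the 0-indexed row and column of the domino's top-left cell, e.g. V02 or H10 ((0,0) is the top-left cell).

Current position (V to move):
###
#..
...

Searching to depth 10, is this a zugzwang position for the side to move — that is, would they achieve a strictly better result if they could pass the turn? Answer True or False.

zugzwang(###/#../..., V) = False

ply 1, V at ###/#../... | V11=+1→###/##./.#.*; V12=-1→###/#.#/..#
ply 2: ###/##./.#. is terminal -1 (H); from ###/#../... depth 10
suppose V passes — search the same position with H to move:
pass> ply 1, H at ###/#../... | H11=+1→###/###/...*; H20=-1→###/#../##.; H21=+1→###/#../.##
pass> ply 2: ###/###/... is terminal -1 (V); from ###/#../... depth 10
for V: play +1, pass -1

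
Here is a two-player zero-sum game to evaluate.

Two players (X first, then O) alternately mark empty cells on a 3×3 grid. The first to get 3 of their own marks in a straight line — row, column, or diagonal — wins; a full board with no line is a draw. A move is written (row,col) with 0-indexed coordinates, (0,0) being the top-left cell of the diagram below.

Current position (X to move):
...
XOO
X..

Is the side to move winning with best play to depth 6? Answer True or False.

X winning at [.../XOO/X..]: True

ply 1, X at .../XOO/X.. | (0,0)=+1→X../XOO/X..*; (0,1)=+0→.X./XOO/X..; (0,2)=+0→..X/XOO/X..; (2,1)=+1→.../XOO/XX.; (2,2)=+1→.../XOO/X.X
ply 2: X../XOO/X.. is terminal -1 (O); from .../XOO/X.. depth 6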